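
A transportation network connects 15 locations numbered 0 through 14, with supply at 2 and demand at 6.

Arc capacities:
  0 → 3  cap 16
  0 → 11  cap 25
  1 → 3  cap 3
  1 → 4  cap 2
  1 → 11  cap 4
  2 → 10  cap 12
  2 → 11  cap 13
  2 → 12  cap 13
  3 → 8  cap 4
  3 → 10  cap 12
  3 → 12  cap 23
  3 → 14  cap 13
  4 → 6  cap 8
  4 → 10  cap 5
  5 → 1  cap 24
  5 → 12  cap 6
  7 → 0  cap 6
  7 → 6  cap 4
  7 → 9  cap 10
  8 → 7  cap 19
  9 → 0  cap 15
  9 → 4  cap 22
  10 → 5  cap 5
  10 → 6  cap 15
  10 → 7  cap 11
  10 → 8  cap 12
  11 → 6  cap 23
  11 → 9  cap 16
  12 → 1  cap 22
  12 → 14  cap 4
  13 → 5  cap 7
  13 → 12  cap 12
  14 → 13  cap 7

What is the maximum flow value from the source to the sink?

augment #1: 2→10→6 bottleneck 12, total now 12
augment #2: 2→11→6 bottleneck 13, total now 25
augment #3: 2→12→1→4→6 bottleneck 2, total now 27
augment #4: 2→12→1→11→6 bottleneck 4, total now 31
augment #5: 2→12→1→3→10→6 bottleneck 3, total now 34

Maximum flow value: 34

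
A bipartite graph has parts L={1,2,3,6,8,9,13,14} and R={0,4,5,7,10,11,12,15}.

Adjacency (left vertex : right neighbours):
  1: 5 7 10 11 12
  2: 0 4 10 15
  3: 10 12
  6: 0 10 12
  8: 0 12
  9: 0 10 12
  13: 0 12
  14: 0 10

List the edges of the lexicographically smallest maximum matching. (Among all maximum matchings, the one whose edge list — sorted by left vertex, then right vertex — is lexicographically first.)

|M| = 5 (so the lex-smallest maximum matching has 5 edges)
process left vertices in ascending order; for each, take the smallest-labelled available neighbour that still permits 5 edges overall, or leave it unmatched if none does
lex-smallest matching: {1-5, 2-4, 3-10, 6-0, 8-12}

Lex-smallest maximum matching: {(1,5), (2,4), (3,10), (6,0), (8,12)}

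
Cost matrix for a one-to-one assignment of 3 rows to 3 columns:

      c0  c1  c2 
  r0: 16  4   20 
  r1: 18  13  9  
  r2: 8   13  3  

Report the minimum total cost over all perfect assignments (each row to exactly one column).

optimal assignment: row0→col1 (cost 4), row1→col2 (cost 9), row2→col0 (cost 8)
total = 4 + 9 + 8 = 21

Minimum assignment cost: 21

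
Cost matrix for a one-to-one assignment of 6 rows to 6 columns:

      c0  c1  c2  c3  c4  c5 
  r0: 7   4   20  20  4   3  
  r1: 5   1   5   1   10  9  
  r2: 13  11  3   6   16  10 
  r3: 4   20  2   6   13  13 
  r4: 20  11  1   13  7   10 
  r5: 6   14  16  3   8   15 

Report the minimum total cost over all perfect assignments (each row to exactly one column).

optimal assignment: row0→col5 (cost 3), row1→col1 (cost 1), row2→col2 (cost 3), row3→col0 (cost 4), row4→col4 (cost 7), row5→col3 (cost 3)
total = 3 + 1 + 3 + 4 + 7 + 3 = 21

Minimum assignment cost: 21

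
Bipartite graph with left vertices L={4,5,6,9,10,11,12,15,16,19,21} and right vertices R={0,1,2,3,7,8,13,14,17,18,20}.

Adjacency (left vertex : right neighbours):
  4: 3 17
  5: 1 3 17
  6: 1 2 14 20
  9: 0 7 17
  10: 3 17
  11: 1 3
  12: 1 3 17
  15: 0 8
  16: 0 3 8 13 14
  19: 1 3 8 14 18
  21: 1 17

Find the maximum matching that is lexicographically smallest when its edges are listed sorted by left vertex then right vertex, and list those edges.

|M| = 8 (so the lex-smallest maximum matching has 8 edges)
process left vertices in ascending order; for each, take the smallest-labelled available neighbour that still permits 8 edges overall, or leave it unmatched if none does
lex-smallest matching: {4-3, 5-1, 6-2, 9-0, 10-17, 15-8, 16-13, 19-14}

Lex-smallest maximum matching: {(4,3), (5,1), (6,2), (9,0), (10,17), (15,8), (16,13), (19,14)}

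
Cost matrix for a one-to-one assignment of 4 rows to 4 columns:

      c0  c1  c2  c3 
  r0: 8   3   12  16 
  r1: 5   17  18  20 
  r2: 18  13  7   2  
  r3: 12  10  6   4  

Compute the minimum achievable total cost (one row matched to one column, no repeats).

optimal assignment: row0→col1 (cost 3), row1→col0 (cost 5), row2→col3 (cost 2), row3→col2 (cost 6)
total = 3 + 5 + 2 + 6 = 16

Minimum assignment cost: 16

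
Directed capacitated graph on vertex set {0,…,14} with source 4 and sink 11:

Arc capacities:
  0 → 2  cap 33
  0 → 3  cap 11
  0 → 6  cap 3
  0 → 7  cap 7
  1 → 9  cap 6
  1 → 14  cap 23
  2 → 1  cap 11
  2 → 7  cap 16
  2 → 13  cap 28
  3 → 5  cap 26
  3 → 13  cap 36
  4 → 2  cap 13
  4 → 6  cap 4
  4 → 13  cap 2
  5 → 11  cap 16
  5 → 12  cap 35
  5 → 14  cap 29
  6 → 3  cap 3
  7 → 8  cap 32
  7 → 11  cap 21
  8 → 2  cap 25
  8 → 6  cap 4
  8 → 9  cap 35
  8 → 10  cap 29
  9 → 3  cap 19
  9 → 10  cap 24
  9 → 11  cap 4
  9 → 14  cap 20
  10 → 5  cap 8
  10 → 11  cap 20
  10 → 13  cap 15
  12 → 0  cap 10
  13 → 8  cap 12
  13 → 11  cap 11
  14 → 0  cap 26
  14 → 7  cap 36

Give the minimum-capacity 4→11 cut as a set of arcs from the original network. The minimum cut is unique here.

augment #1: 4→13→11 push 2
augment #2: 4→2→7→11 push 13
augment #3: 4→6→3→5→11 push 3
max flow = 18; residual-reachable set from 4 gives S-side
cut edges (S→T): {(4,2), (4,13), (6,3)} total cap 18

Min-cut arcs: {(4,2), (4,13), (6,3)} (total capacity 18)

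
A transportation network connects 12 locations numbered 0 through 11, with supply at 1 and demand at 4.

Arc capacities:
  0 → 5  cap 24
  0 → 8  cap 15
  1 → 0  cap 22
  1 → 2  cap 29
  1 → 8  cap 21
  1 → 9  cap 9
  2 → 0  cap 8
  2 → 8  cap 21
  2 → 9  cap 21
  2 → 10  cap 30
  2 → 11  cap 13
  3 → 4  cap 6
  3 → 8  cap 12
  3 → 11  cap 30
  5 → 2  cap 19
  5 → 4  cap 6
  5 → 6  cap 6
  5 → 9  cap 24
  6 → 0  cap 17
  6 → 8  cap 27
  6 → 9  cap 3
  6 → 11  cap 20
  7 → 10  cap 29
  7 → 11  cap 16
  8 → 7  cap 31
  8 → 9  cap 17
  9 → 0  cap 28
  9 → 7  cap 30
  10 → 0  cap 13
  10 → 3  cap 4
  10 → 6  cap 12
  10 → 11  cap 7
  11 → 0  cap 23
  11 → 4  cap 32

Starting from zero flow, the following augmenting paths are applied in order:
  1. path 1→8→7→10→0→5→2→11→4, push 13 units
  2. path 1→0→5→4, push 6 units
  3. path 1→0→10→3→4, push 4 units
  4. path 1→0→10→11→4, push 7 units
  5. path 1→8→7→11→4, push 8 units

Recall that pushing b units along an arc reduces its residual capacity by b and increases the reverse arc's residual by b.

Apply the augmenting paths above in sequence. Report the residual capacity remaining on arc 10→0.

Residual capacity of (10,0): 11

after path 1 (1→8→7→10→0→5→2→11→4, push 13): res(10,0)=0
after path 2 (1→0→5→4, push 6): res(10,0)=0
after path 3 (1→0→10→3→4, push 4): res(10,0)=4
after path 4 (1→0→10→11→4, push 7): res(10,0)=11
after path 5 (1→8→7→11→4, push 8): res(10,0)=11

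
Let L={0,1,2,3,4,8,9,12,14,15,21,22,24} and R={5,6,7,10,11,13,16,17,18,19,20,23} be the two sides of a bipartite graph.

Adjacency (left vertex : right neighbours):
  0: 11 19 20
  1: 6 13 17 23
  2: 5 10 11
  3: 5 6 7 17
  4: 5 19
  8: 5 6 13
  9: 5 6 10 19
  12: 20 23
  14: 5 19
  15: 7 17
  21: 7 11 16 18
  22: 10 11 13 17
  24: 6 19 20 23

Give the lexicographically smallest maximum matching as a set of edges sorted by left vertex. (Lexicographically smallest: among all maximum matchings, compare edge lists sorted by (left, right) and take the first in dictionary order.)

Lex-smallest maximum matching: {(0,11), (1,6), (2,5), (3,7), (4,19), (8,13), (9,10), (12,20), (15,17), (21,16), (24,23)}

|M| = 11 (so the lex-smallest maximum matching has 11 edges)
process left vertices in ascending order; for each, take the smallest-labelled available neighbour that still permits 11 edges overall, or leave it unmatched if none does
lex-smallest matching: {0-11, 1-6, 2-5, 3-7, 4-19, 8-13, 9-10, 12-20, 15-17, 21-16, 24-23}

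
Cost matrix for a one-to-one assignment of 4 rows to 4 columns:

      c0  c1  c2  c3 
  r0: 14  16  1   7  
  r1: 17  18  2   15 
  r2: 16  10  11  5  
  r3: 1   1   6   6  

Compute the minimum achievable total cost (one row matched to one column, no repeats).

optimal assignment: row0→col3 (cost 7), row1→col2 (cost 2), row2→col1 (cost 10), row3→col0 (cost 1)
total = 7 + 2 + 10 + 1 = 20

Minimum assignment cost: 20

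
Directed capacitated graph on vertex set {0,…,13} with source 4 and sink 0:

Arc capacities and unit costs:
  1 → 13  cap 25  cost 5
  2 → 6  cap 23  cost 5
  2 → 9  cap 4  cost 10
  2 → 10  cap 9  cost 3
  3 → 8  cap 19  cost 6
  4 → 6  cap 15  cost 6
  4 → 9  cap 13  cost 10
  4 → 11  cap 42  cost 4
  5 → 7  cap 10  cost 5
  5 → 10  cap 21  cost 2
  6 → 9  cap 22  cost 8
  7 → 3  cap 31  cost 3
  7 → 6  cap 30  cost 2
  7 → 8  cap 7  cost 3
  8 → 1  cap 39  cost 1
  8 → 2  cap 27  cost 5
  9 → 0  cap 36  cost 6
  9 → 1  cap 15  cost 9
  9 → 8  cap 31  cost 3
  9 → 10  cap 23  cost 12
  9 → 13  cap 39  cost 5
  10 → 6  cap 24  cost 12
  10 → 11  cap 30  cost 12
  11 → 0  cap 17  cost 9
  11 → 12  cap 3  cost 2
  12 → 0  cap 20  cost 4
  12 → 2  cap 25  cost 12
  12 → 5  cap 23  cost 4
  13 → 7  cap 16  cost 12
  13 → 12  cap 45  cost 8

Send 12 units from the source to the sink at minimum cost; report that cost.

Minimum cost for 12 units: 147

shortest-cost path #1: 4→11→12→0 push 3 @ unit cost 10 (adds 30)
shortest-cost path #2: 4→11→0 push 9 @ unit cost 13 (adds 117)
total cost = 147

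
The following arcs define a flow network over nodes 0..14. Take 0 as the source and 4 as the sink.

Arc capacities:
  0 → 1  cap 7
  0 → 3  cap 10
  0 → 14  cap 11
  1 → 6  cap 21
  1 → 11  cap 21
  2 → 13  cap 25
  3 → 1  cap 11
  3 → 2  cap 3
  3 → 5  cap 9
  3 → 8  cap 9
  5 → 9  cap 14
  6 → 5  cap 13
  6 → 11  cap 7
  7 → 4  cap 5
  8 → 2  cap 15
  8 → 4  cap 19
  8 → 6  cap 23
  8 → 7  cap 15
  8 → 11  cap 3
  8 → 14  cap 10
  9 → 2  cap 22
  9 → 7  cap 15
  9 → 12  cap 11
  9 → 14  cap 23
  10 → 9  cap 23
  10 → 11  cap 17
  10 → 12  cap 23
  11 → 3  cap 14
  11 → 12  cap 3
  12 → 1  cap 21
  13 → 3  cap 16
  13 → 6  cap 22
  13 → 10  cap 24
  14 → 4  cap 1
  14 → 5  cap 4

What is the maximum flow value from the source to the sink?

augment #1: 0→14→4 bottleneck 1, total now 1
augment #2: 0→3→8→4 bottleneck 9, total now 10
augment #3: 0→3→5→9→7→4 bottleneck 1, total now 11
augment #4: 0→14→5→9→7→4 bottleneck 4, total now 15

Maximum flow value: 15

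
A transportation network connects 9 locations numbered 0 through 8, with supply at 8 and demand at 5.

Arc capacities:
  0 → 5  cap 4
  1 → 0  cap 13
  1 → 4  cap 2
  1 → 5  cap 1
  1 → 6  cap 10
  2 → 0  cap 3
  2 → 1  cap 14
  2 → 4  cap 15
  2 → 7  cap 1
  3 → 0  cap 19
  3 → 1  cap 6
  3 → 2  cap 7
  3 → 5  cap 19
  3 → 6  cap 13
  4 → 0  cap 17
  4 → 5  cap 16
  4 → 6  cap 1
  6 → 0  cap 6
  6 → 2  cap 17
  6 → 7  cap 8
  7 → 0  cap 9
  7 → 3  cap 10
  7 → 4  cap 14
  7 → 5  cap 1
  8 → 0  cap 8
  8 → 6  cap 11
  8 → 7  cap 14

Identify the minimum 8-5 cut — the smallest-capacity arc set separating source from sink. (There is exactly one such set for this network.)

Min-cut arcs: {(0,5), (8,6), (8,7)} (total capacity 29)

augment #1: 8→0→5 push 4
augment #2: 8→7→5 push 1
augment #3: 8→7→3→5 push 10
augment #4: 8→7→4→5 push 3
augment #5: 8→6→2→1→5 push 1
augment #6: 8→6→2→4→5 push 10
max flow = 29; residual-reachable set from 8 gives S-side
cut edges (S→T): {(0,5), (8,6), (8,7)} total cap 29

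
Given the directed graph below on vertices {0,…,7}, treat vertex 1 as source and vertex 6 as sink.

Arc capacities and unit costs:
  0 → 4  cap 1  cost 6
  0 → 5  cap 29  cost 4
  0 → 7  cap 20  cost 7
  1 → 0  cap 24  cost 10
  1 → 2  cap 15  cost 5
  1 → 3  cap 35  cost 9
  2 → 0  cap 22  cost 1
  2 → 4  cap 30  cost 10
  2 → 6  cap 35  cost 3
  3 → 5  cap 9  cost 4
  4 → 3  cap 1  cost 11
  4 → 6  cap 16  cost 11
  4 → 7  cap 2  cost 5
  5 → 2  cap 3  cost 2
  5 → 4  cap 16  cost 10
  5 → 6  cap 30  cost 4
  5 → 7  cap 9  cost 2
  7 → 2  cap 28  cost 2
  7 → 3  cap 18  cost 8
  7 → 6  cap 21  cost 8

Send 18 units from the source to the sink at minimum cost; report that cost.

Minimum cost for 18 units: 171

shortest-cost path #1: 1→2→6 push 15 @ unit cost 8 (adds 120)
shortest-cost path #2: 1→3→5→6 push 3 @ unit cost 17 (adds 51)
total cost = 171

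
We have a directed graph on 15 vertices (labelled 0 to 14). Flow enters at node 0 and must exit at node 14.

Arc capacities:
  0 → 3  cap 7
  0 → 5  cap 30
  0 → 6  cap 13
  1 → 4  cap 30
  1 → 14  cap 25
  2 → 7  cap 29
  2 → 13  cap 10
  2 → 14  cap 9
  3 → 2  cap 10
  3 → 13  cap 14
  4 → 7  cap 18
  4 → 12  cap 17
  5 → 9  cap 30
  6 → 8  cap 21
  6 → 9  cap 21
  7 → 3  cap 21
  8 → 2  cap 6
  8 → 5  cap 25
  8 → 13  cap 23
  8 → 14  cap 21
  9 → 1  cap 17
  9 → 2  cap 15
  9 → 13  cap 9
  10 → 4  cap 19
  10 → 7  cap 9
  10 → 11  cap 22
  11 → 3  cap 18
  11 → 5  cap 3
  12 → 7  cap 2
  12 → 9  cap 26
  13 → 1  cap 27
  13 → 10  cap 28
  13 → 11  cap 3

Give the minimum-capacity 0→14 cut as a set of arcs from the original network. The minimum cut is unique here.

Min-cut arcs: {(0,6), (1,14), (2,14)} (total capacity 47)

augment #1: 0→3→2→14 push 7
augment #2: 0→6→8→14 push 13
augment #3: 0→5→9→1→14 push 17
augment #4: 0→5→9→2→14 push 2
augment #5: 0→5→9→13→1→14 push 8
max flow = 47; residual-reachable set from 0 gives S-side
cut edges (S→T): {(0,6), (1,14), (2,14)} total cap 47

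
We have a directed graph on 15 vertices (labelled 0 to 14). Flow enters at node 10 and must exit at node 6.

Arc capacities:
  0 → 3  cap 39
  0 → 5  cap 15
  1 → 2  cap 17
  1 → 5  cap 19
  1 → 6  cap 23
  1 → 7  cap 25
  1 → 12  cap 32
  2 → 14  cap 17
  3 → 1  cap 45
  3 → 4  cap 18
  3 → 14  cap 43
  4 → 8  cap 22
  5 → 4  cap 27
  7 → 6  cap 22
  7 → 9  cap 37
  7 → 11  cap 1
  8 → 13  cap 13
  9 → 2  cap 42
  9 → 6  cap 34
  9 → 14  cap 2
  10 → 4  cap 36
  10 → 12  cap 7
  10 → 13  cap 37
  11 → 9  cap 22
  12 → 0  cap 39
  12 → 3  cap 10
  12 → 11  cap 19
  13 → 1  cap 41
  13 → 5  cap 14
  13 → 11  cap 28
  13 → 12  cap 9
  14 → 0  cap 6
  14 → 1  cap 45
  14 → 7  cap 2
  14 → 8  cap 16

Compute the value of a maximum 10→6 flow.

augment #1: 10→13→1→6 bottleneck 23, total now 23
augment #2: 10→12→11→9→6 bottleneck 7, total now 30
augment #3: 10→13→1→7→6 bottleneck 14, total now 44
augment #4: 10→4→8→13→1→7→6 bottleneck 4, total now 48
augment #5: 10→4→8→13→11→9→6 bottleneck 9, total now 57

Maximum flow value: 57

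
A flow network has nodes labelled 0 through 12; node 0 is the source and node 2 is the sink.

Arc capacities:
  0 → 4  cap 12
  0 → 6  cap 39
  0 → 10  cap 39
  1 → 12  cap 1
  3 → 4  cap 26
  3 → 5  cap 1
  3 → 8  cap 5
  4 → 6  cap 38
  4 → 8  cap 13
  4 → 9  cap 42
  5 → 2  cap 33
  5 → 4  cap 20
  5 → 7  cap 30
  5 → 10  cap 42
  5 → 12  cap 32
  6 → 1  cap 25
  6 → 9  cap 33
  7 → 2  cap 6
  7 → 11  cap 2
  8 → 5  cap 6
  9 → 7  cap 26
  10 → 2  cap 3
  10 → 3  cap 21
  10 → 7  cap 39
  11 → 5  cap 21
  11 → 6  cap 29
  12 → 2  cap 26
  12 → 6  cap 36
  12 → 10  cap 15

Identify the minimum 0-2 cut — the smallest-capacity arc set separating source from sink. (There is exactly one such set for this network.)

Min-cut arcs: {(1,12), (3,5), (7,2), (7,11), (8,5), (10,2)} (total capacity 19)

augment #1: 0→10→2 push 3
augment #2: 0→10→7→2 push 6
augment #3: 0→4→8→5→2 push 6
augment #4: 0→6→1→12→2 push 1
augment #5: 0→10→3→5→2 push 1
augment #6: 0→10→7→11→5→2 push 2
max flow = 19; residual-reachable set from 0 gives S-side
cut edges (S→T): {(1,12), (3,5), (7,2), (7,11), (8,5), (10,2)} total cap 19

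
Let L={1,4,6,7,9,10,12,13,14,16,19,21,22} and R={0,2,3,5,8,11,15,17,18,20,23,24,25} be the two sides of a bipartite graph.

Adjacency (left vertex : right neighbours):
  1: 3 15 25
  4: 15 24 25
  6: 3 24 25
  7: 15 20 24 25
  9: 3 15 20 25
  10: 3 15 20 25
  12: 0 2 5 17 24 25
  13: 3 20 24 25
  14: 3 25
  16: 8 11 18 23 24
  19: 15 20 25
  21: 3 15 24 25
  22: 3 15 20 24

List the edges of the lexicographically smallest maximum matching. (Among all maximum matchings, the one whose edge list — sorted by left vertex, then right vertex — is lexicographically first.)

|M| = 7 (so the lex-smallest maximum matching has 7 edges)
process left vertices in ascending order; for each, take the smallest-labelled available neighbour that still permits 7 edges overall, or leave it unmatched if none does
lex-smallest matching: {1-3, 4-15, 6-24, 7-20, 9-25, 12-0, 16-8}

Lex-smallest maximum matching: {(1,3), (4,15), (6,24), (7,20), (9,25), (12,0), (16,8)}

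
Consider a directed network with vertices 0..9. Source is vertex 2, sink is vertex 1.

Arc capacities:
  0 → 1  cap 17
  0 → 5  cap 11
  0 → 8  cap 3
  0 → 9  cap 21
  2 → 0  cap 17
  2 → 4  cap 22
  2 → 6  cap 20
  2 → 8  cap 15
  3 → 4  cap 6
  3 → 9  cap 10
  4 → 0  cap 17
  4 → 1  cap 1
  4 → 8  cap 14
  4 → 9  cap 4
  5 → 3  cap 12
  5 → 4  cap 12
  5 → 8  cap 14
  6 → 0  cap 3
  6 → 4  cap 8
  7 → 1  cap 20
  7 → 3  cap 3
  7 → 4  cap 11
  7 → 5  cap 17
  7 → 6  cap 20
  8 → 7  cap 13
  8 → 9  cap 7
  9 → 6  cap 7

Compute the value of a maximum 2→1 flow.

augment #1: 2→0→1 bottleneck 17, total now 17
augment #2: 2→4→1 bottleneck 1, total now 18
augment #3: 2→8→7→1 bottleneck 13, total now 31

Maximum flow value: 31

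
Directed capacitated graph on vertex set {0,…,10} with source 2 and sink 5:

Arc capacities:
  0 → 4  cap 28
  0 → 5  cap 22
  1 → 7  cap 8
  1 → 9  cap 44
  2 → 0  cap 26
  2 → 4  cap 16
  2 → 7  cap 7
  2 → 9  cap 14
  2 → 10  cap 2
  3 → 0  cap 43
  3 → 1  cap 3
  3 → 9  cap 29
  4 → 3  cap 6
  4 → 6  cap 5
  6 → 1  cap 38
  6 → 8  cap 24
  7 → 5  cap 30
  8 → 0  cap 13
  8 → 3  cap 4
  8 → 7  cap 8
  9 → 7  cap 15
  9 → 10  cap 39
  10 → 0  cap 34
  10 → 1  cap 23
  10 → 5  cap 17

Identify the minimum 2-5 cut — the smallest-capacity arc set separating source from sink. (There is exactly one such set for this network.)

Min-cut arcs: {(0,5), (2,7), (2,9), (2,10), (4,3), (4,6)} (total capacity 56)

augment #1: 2→0→5 push 22
augment #2: 2→7→5 push 7
augment #3: 2→10→5 push 2
augment #4: 2→9→7→5 push 14
augment #5: 2→4→3→1→7→5 push 3
augment #6: 2→4→3→9→7→5 push 1
augment #7: 2→4→3→9→10→5 push 2
augment #8: 2→4→6→1→7→5 push 5
max flow = 56; residual-reachable set from 2 gives S-side
cut edges (S→T): {(0,5), (2,7), (2,9), (2,10), (4,3), (4,6)} total cap 56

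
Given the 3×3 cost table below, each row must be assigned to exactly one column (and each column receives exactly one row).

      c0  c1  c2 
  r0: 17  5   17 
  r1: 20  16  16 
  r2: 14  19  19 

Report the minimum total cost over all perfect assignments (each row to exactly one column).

optimal assignment: row0→col1 (cost 5), row1→col2 (cost 16), row2→col0 (cost 14)
total = 5 + 16 + 14 = 35

Minimum assignment cost: 35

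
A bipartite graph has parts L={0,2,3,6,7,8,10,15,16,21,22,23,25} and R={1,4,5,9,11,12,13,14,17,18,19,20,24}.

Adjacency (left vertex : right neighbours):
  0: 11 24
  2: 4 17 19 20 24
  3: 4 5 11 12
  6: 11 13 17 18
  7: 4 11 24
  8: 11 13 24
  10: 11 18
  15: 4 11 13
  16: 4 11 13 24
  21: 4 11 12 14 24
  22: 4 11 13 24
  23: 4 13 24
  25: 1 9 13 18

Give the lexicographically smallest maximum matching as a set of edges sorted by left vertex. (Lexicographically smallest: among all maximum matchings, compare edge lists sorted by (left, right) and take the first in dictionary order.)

|M| = 10 (so the lex-smallest maximum matching has 10 edges)
process left vertices in ascending order; for each, take the smallest-labelled available neighbour that still permits 10 edges overall, or leave it unmatched if none does
lex-smallest matching: {0-11, 2-19, 3-5, 6-17, 7-4, 8-13, 10-18, 16-24, 21-12, 25-1}

Lex-smallest maximum matching: {(0,11), (2,19), (3,5), (6,17), (7,4), (8,13), (10,18), (16,24), (21,12), (25,1)}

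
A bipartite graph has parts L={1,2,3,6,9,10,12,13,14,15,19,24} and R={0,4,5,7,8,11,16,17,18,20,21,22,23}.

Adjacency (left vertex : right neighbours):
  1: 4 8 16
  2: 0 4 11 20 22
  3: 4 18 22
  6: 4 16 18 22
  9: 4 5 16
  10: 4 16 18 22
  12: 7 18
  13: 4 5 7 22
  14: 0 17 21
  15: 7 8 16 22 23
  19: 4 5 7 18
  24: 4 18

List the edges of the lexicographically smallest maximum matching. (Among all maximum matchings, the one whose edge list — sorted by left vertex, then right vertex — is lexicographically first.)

|M| = 10 (so the lex-smallest maximum matching has 10 edges)
process left vertices in ascending order; for each, take the smallest-labelled available neighbour that still permits 10 edges overall, or leave it unmatched if none does
lex-smallest matching: {1-8, 2-0, 3-4, 6-16, 9-5, 10-18, 12-7, 13-22, 14-17, 15-23}

Lex-smallest maximum matching: {(1,8), (2,0), (3,4), (6,16), (9,5), (10,18), (12,7), (13,22), (14,17), (15,23)}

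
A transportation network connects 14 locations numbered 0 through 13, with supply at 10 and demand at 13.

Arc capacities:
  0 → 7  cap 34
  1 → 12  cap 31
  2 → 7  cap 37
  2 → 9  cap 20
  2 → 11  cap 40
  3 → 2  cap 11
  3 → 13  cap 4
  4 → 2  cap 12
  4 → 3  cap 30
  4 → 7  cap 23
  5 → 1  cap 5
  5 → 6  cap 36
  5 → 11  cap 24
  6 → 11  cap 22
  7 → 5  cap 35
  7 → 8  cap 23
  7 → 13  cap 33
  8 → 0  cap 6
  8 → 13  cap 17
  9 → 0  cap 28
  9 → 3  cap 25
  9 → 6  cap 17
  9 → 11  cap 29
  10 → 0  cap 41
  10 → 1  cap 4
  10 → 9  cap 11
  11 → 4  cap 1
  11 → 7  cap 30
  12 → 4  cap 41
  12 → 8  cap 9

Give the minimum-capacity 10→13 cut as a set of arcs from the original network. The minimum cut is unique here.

Min-cut arcs: {(0,7), (10,1), (10,9)} (total capacity 49)

augment #1: 10→0→7→13 push 33
augment #2: 10→9→3→13 push 4
augment #3: 10→0→7→8→13 push 1
augment #4: 10→1→12→8→13 push 4
augment #5: 10→9→11→7→8→13 push 7
max flow = 49; residual-reachable set from 10 gives S-side
cut edges (S→T): {(0,7), (10,1), (10,9)} total cap 49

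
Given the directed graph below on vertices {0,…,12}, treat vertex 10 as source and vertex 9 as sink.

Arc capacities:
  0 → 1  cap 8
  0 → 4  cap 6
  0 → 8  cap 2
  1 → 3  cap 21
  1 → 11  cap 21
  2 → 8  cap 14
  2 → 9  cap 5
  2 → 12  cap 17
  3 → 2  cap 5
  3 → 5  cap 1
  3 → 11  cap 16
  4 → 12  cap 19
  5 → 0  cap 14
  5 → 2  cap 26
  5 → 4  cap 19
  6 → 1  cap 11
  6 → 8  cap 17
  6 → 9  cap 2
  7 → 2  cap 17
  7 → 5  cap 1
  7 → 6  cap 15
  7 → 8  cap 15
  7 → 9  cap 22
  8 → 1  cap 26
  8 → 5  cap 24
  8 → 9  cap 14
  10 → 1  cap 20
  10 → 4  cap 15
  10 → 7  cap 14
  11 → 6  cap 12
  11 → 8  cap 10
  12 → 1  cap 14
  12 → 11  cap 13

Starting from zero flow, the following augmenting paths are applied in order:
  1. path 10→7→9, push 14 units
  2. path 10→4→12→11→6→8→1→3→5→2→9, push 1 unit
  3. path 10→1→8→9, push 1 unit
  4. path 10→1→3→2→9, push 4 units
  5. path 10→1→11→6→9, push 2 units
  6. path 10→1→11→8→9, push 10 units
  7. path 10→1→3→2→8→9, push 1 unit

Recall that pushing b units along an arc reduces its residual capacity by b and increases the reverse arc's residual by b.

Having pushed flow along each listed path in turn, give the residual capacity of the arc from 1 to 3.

after path 1 (10→7→9, push 14): res(1,3)=21
after path 2 (10→4→12→11→6→8→1→3→5→2→9, push 1): res(1,3)=20
after path 3 (10→1→8→9, push 1): res(1,3)=20
after path 4 (10→1→3→2→9, push 4): res(1,3)=16
after path 5 (10→1→11→6→9, push 2): res(1,3)=16
after path 6 (10→1→11→8→9, push 10): res(1,3)=16
after path 7 (10→1→3→2→8→9, push 1): res(1,3)=15

Residual capacity of (1,3): 15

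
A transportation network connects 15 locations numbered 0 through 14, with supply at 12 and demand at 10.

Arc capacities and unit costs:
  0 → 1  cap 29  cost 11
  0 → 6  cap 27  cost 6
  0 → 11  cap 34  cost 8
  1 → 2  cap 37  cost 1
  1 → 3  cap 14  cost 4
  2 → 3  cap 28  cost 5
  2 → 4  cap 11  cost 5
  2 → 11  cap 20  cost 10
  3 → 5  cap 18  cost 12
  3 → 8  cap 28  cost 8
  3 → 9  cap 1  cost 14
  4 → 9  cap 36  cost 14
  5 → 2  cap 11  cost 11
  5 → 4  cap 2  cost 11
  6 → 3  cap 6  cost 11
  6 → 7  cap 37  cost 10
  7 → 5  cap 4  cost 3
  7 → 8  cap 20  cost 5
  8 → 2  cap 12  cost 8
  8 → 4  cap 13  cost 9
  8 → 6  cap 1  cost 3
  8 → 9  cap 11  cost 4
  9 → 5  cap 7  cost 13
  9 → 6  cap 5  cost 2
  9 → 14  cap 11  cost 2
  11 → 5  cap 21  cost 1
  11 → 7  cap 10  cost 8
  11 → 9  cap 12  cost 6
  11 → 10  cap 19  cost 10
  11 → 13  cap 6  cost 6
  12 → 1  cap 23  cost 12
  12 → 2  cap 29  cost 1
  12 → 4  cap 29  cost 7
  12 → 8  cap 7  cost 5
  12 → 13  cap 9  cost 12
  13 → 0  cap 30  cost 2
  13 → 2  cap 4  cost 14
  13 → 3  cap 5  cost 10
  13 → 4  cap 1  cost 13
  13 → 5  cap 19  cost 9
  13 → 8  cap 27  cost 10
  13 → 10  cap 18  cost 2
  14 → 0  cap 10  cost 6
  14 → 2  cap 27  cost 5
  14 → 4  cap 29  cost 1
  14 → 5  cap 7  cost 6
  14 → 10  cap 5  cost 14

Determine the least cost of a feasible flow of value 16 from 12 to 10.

Minimum cost for 16 units: 261

shortest-cost path #1: 12→13→10 push 9 @ unit cost 14 (adds 126)
shortest-cost path #2: 12→2→11→13→10 push 6 @ unit cost 19 (adds 114)
shortest-cost path #3: 12→2→11→10 push 1 @ unit cost 21 (adds 21)
total cost = 261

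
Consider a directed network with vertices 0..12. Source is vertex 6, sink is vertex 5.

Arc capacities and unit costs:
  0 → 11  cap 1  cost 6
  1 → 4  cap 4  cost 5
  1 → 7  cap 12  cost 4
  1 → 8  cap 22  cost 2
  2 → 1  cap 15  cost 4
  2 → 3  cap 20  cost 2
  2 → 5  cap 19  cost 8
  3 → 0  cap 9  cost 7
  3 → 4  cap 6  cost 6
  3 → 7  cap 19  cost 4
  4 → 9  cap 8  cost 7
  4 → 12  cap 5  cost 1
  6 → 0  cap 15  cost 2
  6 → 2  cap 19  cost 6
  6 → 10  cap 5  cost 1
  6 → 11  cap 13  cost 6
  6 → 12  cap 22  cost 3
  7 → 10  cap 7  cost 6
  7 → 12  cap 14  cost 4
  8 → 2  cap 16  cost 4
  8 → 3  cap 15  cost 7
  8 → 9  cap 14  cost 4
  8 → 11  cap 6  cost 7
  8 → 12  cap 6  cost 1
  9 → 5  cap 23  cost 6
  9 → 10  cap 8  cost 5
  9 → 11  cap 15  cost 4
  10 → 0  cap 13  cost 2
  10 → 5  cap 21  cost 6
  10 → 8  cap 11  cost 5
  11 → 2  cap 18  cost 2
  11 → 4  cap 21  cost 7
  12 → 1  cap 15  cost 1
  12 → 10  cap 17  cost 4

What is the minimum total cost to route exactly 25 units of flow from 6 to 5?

shortest-cost path #1: 6→10→5 push 5 @ unit cost 7 (adds 35)
shortest-cost path #2: 6→12→10→5 push 16 @ unit cost 13 (adds 208)
shortest-cost path #3: 6→2→5 push 4 @ unit cost 14 (adds 56)
total cost = 299

Minimum cost for 25 units: 299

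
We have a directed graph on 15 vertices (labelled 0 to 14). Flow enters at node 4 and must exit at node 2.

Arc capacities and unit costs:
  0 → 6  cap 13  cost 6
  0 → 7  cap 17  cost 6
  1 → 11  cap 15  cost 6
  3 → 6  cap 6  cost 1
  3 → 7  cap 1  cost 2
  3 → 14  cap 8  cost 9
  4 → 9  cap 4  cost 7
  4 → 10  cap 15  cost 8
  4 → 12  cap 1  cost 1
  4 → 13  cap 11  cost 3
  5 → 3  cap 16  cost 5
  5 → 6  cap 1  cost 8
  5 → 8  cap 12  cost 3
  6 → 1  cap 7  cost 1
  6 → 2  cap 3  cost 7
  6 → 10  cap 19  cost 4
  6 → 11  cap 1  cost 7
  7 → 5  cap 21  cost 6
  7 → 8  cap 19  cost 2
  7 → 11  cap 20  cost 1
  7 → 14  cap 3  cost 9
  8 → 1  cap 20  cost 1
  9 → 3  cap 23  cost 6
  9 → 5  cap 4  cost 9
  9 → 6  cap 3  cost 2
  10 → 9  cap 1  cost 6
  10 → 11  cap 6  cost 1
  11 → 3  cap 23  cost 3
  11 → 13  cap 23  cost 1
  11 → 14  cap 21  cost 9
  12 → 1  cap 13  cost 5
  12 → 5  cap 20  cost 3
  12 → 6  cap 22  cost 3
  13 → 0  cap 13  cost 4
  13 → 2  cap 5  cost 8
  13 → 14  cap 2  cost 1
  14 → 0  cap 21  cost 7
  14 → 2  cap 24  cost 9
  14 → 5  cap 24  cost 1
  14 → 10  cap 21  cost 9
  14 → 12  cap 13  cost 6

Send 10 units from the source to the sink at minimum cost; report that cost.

Minimum cost for 10 units: 124

shortest-cost path #1: 4→13→2 push 5 @ unit cost 11 (adds 55)
shortest-cost path #2: 4→12→6→2 push 1 @ unit cost 11 (adds 11)
shortest-cost path #3: 4→13→14→2 push 2 @ unit cost 13 (adds 26)
shortest-cost path #4: 4→9→6→2 push 2 @ unit cost 16 (adds 32)
total cost = 124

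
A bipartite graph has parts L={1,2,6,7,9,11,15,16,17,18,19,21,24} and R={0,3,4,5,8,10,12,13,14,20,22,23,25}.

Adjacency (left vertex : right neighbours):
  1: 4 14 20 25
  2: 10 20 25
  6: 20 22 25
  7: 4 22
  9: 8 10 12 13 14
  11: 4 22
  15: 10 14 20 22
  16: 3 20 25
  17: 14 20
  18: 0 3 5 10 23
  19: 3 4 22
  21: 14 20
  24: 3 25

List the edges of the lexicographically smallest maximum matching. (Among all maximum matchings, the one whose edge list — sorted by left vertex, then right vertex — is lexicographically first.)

Lex-smallest maximum matching: {(1,4), (2,10), (6,20), (7,22), (9,8), (15,14), (16,3), (18,0), (24,25)}

|M| = 9 (so the lex-smallest maximum matching has 9 edges)
process left vertices in ascending order; for each, take the smallest-labelled available neighbour that still permits 9 edges overall, or leave it unmatched if none does
lex-smallest matching: {1-4, 2-10, 6-20, 7-22, 9-8, 15-14, 16-3, 18-0, 24-25}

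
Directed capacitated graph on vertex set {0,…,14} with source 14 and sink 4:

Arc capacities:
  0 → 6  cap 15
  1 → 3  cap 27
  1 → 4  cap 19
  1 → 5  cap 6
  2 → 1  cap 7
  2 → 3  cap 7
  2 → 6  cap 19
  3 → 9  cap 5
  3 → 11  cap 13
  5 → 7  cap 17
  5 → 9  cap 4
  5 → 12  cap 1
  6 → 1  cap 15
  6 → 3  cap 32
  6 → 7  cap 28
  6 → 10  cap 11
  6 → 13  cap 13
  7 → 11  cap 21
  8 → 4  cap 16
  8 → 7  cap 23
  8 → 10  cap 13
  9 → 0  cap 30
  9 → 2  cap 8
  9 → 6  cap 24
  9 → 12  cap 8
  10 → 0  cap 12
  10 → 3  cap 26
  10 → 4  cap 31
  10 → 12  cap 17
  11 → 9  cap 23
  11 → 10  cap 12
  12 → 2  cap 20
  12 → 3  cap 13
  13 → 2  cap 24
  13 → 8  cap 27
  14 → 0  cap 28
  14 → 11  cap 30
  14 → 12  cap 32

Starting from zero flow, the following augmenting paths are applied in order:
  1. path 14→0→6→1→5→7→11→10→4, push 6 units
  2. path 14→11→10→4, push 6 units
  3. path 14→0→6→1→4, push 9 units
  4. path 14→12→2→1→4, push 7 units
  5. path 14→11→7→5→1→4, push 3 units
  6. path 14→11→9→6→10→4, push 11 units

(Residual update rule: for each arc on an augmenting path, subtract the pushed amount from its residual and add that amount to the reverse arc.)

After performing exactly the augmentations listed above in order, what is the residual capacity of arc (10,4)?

Residual capacity of (10,4): 8

after path 1 (14→0→6→1→5→7→11→10→4, push 6): res(10,4)=25
after path 2 (14→11→10→4, push 6): res(10,4)=19
after path 3 (14→0→6→1→4, push 9): res(10,4)=19
after path 4 (14→12→2→1→4, push 7): res(10,4)=19
after path 5 (14→11→7→5→1→4, push 3): res(10,4)=19
after path 6 (14→11→9→6→10→4, push 11): res(10,4)=8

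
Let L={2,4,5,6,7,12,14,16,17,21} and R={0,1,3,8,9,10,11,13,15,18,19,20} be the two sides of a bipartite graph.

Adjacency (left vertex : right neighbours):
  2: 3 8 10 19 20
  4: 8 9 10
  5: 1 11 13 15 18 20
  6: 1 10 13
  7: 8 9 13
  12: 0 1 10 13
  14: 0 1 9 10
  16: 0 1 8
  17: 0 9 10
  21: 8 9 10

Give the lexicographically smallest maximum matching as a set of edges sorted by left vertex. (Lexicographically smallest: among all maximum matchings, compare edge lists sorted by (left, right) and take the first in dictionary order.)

Lex-smallest maximum matching: {(2,3), (4,8), (5,11), (6,1), (7,9), (12,13), (14,0), (17,10)}

|M| = 8 (so the lex-smallest maximum matching has 8 edges)
process left vertices in ascending order; for each, take the smallest-labelled available neighbour that still permits 8 edges overall, or leave it unmatched if none does
lex-smallest matching: {2-3, 4-8, 5-11, 6-1, 7-9, 12-13, 14-0, 17-10}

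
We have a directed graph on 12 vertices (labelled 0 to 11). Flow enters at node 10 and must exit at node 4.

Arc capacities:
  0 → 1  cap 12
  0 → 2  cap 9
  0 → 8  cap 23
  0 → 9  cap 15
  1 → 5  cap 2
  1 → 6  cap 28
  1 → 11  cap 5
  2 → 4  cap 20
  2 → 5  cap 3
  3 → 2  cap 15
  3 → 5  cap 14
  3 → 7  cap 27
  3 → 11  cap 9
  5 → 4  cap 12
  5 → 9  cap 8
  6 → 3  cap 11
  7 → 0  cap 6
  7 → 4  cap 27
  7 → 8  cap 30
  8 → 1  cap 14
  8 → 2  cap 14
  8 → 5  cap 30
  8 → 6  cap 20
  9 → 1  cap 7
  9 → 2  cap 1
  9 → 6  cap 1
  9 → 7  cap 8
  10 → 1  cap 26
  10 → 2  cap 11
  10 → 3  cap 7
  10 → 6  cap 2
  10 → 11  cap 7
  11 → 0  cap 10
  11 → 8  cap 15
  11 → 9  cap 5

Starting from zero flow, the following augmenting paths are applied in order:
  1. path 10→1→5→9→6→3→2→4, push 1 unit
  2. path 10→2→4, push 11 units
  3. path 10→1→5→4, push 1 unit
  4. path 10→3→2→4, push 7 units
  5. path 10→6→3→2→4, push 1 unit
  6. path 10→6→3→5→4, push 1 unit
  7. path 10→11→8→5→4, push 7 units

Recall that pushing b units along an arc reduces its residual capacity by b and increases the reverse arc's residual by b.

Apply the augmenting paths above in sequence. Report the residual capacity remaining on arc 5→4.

after path 1 (10→1→5→9→6→3→2→4, push 1): res(5,4)=12
after path 2 (10→2→4, push 11): res(5,4)=12
after path 3 (10→1→5→4, push 1): res(5,4)=11
after path 4 (10→3→2→4, push 7): res(5,4)=11
after path 5 (10→6→3→2→4, push 1): res(5,4)=11
after path 6 (10→6→3→5→4, push 1): res(5,4)=10
after path 7 (10→11→8→5→4, push 7): res(5,4)=3

Residual capacity of (5,4): 3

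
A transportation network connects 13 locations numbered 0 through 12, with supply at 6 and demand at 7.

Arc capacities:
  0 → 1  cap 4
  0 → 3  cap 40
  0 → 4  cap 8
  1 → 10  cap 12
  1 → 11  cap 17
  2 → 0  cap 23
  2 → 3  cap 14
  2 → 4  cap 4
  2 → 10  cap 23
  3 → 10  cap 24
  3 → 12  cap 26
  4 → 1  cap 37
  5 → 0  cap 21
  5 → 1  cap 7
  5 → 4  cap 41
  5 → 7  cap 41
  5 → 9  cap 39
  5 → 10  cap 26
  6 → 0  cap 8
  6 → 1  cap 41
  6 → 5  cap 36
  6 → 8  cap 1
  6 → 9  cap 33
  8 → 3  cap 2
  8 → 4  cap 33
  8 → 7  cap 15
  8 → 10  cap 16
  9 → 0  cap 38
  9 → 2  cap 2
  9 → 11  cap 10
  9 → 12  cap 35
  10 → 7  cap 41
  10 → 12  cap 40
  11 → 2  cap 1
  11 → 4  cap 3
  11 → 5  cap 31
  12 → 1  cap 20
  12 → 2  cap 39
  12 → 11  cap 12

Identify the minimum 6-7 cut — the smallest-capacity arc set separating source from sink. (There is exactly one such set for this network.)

Min-cut arcs: {(5,7), (6,8), (10,7)} (total capacity 83)

augment #1: 6→5→7 push 36
augment #2: 6→8→7 push 1
augment #3: 6→1→10→7 push 12
augment #4: 6→0→3→10→7 push 8
augment #5: 6→1→11→5→7 push 5
augment #6: 6→9→2→10→7 push 2
augment #7: 6→1→11→2→10→7 push 1
augment #8: 6→1→11→5→10→7 push 11
augment #9: 6→9→0→3→10→7 push 7
max flow = 83; residual-reachable set from 6 gives S-side
cut edges (S→T): {(5,7), (6,8), (10,7)} total cap 83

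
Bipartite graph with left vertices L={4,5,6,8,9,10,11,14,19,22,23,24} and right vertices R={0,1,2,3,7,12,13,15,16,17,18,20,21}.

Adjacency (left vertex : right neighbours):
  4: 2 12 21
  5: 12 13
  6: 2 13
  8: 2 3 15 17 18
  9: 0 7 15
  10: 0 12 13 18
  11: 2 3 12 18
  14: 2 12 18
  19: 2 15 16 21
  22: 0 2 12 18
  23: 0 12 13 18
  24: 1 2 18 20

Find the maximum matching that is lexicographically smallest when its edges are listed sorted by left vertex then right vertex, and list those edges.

|M| = 11 (so the lex-smallest maximum matching has 11 edges)
process left vertices in ascending order; for each, take the smallest-labelled available neighbour that still permits 11 edges overall, or leave it unmatched if none does
lex-smallest matching: {4-21, 5-12, 6-2, 8-15, 9-7, 10-0, 11-3, 14-18, 19-16, 23-13, 24-1}

Lex-smallest maximum matching: {(4,21), (5,12), (6,2), (8,15), (9,7), (10,0), (11,3), (14,18), (19,16), (23,13), (24,1)}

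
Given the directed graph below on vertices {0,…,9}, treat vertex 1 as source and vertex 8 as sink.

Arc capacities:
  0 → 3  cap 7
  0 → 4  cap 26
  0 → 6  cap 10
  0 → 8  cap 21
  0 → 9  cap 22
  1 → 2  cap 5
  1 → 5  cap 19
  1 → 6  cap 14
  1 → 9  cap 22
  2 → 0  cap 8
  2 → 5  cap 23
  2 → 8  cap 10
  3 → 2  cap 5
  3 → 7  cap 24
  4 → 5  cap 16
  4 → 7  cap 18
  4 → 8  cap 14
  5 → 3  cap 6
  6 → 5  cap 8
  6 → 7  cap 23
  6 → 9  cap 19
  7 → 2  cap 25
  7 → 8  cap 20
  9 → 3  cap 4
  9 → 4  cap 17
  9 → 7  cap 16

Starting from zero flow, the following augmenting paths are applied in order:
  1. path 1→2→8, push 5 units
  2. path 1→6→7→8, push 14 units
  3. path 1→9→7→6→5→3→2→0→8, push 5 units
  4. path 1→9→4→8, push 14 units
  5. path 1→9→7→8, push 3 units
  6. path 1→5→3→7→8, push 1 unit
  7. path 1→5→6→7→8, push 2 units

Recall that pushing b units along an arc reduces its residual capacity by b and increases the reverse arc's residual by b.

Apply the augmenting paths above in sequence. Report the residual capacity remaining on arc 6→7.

Residual capacity of (6,7): 12

after path 1 (1→2→8, push 5): res(6,7)=23
after path 2 (1→6→7→8, push 14): res(6,7)=9
after path 3 (1→9→7→6→5→3→2→0→8, push 5): res(6,7)=14
after path 4 (1→9→4→8, push 14): res(6,7)=14
after path 5 (1→9→7→8, push 3): res(6,7)=14
after path 6 (1→5→3→7→8, push 1): res(6,7)=14
after path 7 (1→5→6→7→8, push 2): res(6,7)=12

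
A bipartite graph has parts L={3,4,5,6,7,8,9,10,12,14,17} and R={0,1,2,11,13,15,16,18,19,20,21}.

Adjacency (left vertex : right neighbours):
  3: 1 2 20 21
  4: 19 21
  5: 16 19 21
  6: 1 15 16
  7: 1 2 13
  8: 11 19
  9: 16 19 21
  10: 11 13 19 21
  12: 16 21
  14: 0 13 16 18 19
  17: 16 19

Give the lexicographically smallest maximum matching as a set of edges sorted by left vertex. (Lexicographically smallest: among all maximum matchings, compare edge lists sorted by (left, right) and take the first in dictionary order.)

|M| = 9 (so the lex-smallest maximum matching has 9 edges)
process left vertices in ascending order; for each, take the smallest-labelled available neighbour that still permits 9 edges overall, or leave it unmatched if none does
lex-smallest matching: {3-1, 4-19, 5-16, 6-15, 7-2, 8-11, 9-21, 10-13, 14-0}

Lex-smallest maximum matching: {(3,1), (4,19), (5,16), (6,15), (7,2), (8,11), (9,21), (10,13), (14,0)}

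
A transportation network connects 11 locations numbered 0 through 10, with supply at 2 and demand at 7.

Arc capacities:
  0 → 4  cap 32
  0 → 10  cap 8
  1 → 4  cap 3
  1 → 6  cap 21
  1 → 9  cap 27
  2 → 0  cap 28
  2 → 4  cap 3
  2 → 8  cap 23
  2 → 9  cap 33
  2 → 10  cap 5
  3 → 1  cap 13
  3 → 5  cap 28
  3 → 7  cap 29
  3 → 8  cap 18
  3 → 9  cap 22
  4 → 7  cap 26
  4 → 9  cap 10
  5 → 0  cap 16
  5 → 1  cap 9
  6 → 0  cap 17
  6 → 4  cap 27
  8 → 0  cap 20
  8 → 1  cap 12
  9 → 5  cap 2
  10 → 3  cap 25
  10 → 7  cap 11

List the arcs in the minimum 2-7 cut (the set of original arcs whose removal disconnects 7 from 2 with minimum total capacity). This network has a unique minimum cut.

augment #1: 2→4→7 push 3
augment #2: 2→10→7 push 5
augment #3: 2→0→4→7 push 23
augment #4: 2→0→10→7 push 5
augment #5: 2→8→0→10→7 push 1
augment #6: 2→8→0→10→3→7 push 2
max flow = 39; residual-reachable set from 2 gives S-side
cut edges (S→T): {(0,10), (2,10), (4,7)} total cap 39

Min-cut arcs: {(0,10), (2,10), (4,7)} (total capacity 39)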